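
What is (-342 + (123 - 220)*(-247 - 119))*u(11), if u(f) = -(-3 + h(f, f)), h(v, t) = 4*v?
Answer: -1441560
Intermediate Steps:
u(f) = 3 - 4*f (u(f) = -(-3 + 4*f) = 3 - 4*f)
(-342 + (123 - 220)*(-247 - 119))*u(11) = (-342 + (123 - 220)*(-247 - 119))*(3 - 4*11) = (-342 - 97*(-366))*(3 - 44) = (-342 + 35502)*(-41) = 35160*(-41) = -1441560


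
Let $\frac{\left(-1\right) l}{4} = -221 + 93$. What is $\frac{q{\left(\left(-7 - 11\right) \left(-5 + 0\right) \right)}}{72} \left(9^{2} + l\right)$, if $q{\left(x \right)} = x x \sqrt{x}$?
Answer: $\frac{400275 \sqrt{10}}{2} \approx 6.3289 \cdot 10^{5}$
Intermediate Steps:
$l = 512$ ($l = - 4 \left(-221 + 93\right) = \left(-4\right) \left(-128\right) = 512$)
$q{\left(x \right)} = x^{\frac{5}{2}}$ ($q{\left(x \right)} = x^{2} \sqrt{x} = x^{\frac{5}{2}}$)
$\frac{q{\left(\left(-7 - 11\right) \left(-5 + 0\right) \right)}}{72} \left(9^{2} + l\right) = \frac{\left(\left(-7 - 11\right) \left(-5 + 0\right)\right)^{\frac{5}{2}}}{72} \left(9^{2} + 512\right) = \left(\left(-18\right) \left(-5\right)\right)^{\frac{5}{2}} \cdot \frac{1}{72} \left(81 + 512\right) = 90^{\frac{5}{2}} \cdot \frac{1}{72} \cdot 593 = 24300 \sqrt{10} \cdot \frac{1}{72} \cdot 593 = \frac{675 \sqrt{10}}{2} \cdot 593 = \frac{400275 \sqrt{10}}{2}$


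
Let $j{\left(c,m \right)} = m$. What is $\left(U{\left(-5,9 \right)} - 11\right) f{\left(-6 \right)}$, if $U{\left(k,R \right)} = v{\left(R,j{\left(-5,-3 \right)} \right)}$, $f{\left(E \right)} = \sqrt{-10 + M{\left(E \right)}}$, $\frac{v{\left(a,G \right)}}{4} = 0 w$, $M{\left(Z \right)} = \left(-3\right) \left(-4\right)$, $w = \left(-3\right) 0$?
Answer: $- 11 \sqrt{2} \approx -15.556$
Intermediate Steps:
$w = 0$
$M{\left(Z \right)} = 12$
$v{\left(a,G \right)} = 0$ ($v{\left(a,G \right)} = 4 \cdot 0 \cdot 0 = 4 \cdot 0 = 0$)
$f{\left(E \right)} = \sqrt{2}$ ($f{\left(E \right)} = \sqrt{-10 + 12} = \sqrt{2}$)
$U{\left(k,R \right)} = 0$
$\left(U{\left(-5,9 \right)} - 11\right) f{\left(-6 \right)} = \left(0 - 11\right) \sqrt{2} = - 11 \sqrt{2}$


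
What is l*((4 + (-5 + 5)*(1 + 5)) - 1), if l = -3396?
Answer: -10188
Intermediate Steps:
l*((4 + (-5 + 5)*(1 + 5)) - 1) = -3396*((4 + (-5 + 5)*(1 + 5)) - 1) = -3396*((4 + 0*6) - 1) = -3396*((4 + 0) - 1) = -3396*(4 - 1) = -3396*3 = -10188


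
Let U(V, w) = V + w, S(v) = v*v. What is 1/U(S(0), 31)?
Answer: 1/31 ≈ 0.032258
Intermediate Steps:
S(v) = v²
1/U(S(0), 31) = 1/(0² + 31) = 1/(0 + 31) = 1/31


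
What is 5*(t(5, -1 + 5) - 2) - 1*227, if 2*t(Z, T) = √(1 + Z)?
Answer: -237 + 5*√6/2 ≈ -230.88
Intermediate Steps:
t(Z, T) = √(1 + Z)/2
5*(t(5, -1 + 5) - 2) - 1*227 = 5*(√(1 + 5)/2 - 2) - 1*227 = 5*(√6/2 - 2) - 227 = 5*(-2 + √6/2) - 227 = (-10 + 5*√6/2) - 227 = -237 + 5*√6/2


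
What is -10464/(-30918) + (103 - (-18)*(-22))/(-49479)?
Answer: 87801205/254965287 ≈ 0.34437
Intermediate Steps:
-10464/(-30918) + (103 - (-18)*(-22))/(-49479) = -10464*(-1/30918) + (103 - 6*66)*(-1/49479) = 1744/5153 + (103 - 396)*(-1/49479) = 1744/5153 - 293*(-1/49479) = 1744/5153 + 293/49479 = 87801205/254965287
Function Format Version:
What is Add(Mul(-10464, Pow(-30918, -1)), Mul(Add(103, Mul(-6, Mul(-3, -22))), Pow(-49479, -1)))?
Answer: Rational(87801205, 254965287) ≈ 0.34437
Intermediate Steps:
Add(Mul(-10464, Pow(-30918, -1)), Mul(Add(103, Mul(-6, Mul(-3, -22))), Pow(-49479, -1))) = Add(Mul(-10464, Rational(-1, 30918)), Mul(Add(103, Mul(-6, 66)), Rational(-1, 49479))) = Add(Rational(1744, 5153), Mul(Add(103, -396), Rational(-1, 49479))) = Add(Rational(1744, 5153), Mul(-293, Rational(-1, 49479))) = Add(Rational(1744, 5153), Rational(293, 49479)) = Rational(87801205, 254965287)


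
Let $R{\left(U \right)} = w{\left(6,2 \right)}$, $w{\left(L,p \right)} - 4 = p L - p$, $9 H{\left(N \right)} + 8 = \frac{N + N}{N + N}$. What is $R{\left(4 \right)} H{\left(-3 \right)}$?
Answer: $- \frac{98}{9} \approx -10.889$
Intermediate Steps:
$H{\left(N \right)} = - \frac{7}{9}$ ($H{\left(N \right)} = - \frac{8}{9} + \frac{\left(N + N\right) \frac{1}{N + N}}{9} = - \frac{8}{9} + \frac{2 N \frac{1}{2 N}}{9} = - \frac{8}{9} + \frac{1}{9} \cdot 1 = - \frac{8}{9} + \frac{1}{9} = - \frac{7}{9}$)
$w{\left(L,p \right)} = 4 - p + L p$ ($w{\left(L,p \right)} = 4 + \left(p L - p\right) = 4 + \left(L p - p\right) = 4 + \left(- p + L p\right) = 4 - p + L p$)
$R{\left(U \right)} = 14$ ($R{\left(U \right)} = 4 - 2 + 6 \cdot 2 = 4 - 2 + 12 = 14$)
$R{\left(4 \right)} H{\left(-3 \right)} = 14 \left(- \frac{7}{9}\right) = - \frac{98}{9}$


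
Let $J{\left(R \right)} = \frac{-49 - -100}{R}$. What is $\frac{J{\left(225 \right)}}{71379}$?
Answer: $\frac{17}{5353425} \approx 3.1755 \cdot 10^{-6}$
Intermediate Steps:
$J{\left(R \right)} = \frac{51}{R}$ ($J{\left(R \right)} = \frac{-49 + 100}{R} = \frac{51}{R}$)
$\frac{J{\left(225 \right)}}{71379} = \frac{51 \cdot \frac{1}{225}}{71379} = 51 \cdot \frac{1}{225} \cdot \frac{1}{71379} = \frac{17}{75} \cdot \frac{1}{71379} = \frac{17}{5353425}$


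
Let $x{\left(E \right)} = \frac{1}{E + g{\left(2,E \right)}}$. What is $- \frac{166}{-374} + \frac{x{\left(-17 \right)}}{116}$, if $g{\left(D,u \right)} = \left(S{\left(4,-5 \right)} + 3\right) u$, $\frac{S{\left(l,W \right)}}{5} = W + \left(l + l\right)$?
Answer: $\frac{182921}{412148} \approx 0.44382$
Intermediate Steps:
$S{\left(l,W \right)} = 5 W + 10 l$ ($S{\left(l,W \right)} = 5 \left(W + \left(l + l\right)\right) = 5 \left(W + 2 l\right) = 5 W + 10 l$)
$g{\left(D,u \right)} = 18 u$ ($g{\left(D,u \right)} = \left(\left(5 \left(-5\right) + 10 \cdot 4\right) + 3\right) u = \left(\left(-25 + 40\right) + 3\right) u = \left(15 + 3\right) u = 18 u$)
$x{\left(E \right)} = \frac{1}{19 E}$ ($x{\left(E \right)} = \frac{1}{E + 18 E} = \frac{1}{19 E}$)
$- \frac{166}{-374} + \frac{x{\left(-17 \right)}}{116} = - \frac{166}{-374} + \frac{\frac{1}{19} \frac{1}{-17}}{116} = \left(-166\right) \left(- \frac{1}{374}\right) + \frac{1}{19} \left(- \frac{1}{17}\right) \frac{1}{116} = \frac{83}{187} - \frac{1}{37468} = \frac{182921}{412148}$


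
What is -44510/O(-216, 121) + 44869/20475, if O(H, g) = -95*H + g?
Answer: 14798779/422624475 ≈ 0.035016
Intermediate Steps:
O(H, g) = g - 95*H
-44510/O(-216, 121) + 44869/20475 = -44510/(121 - 95*(-216)) + 44869/20475 = -44510/(121 + 20520) + 44869*(1/20475) = -44510/20641 + 44869/20475 = 14798779/422624475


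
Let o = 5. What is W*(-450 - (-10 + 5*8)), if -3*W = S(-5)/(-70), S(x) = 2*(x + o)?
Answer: 0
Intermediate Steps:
S(x) = 10 + 2*x (S(x) = 2*(x + 5) = 2*(5 + x) = 10 + 2*x)
W = 0 (W = -(10 + 2*(-5))/(3*(-70)) = -(10 - 10)*(-1)/(3*70) = -0*(-1)/70 = -⅓*0 = 0)
W*(-450 - (-10 + 5*8)) = 0*(-450 - (-10 + 5*8)) = 0*(-450 - (-10 + 40)) = 0*(-450 - 1*30) = 0*(-450 - 30) = 0*(-480) = 0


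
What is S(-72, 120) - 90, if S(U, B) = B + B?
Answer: 150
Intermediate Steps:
S(U, B) = 2*B
S(-72, 120) - 90 = 2*120 - 90 = 240 - 90 = 150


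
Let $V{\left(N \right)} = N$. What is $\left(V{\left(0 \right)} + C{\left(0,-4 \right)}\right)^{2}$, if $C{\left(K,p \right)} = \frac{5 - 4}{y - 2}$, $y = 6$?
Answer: $\frac{1}{16} \approx 0.0625$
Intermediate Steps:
$C{\left(K,p \right)} = \frac{1}{4}$ ($C{\left(K,p \right)} = \frac{5 - 4}{6 - 2} = 1 \cdot \frac{1}{4} = \frac{1}{4}$)
$\left(V{\left(0 \right)} + C{\left(0,-4 \right)}\right)^{2} = \left(0 + \frac{1}{4}\right)^{2} = \left(\frac{1}{4}\right)^{2} = \frac{1}{16}$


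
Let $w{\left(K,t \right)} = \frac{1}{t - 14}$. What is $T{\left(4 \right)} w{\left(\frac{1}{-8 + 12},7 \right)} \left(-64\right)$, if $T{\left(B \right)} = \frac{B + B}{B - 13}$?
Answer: $- \frac{512}{63} \approx -8.127$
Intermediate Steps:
$w{\left(K,t \right)} = \frac{1}{-14 + t}$
$T{\left(B \right)} = \frac{2 B}{-13 + B}$
$T{\left(4 \right)} w{\left(\frac{1}{-8 + 12},7 \right)} \left(-64\right) = \frac{2 \cdot 4 \frac{1}{-13 + 4}}{-14 + 7} \left(-64\right) = \frac{2 \cdot 4 \frac{1}{-9}}{-7} \left(-64\right) = 2 \cdot 4 \left(- \frac{1}{9}\right) \left(- \frac{1}{7}\right) \left(-64\right) = \left(- \frac{8}{9}\right) \left(- \frac{1}{7}\right) \left(-64\right) = \frac{8}{63} \left(-64\right) = - \frac{512}{63}$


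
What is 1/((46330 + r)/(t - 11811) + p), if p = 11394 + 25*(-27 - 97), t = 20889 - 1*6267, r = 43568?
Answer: 937/7801444 ≈ 0.00012011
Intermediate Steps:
t = 14622 (t = 20889 - 6267 = 14622)
p = 8294 (p = 11394 + 25*(-124) = 11394 - 3100 = 8294)
1/((46330 + r)/(t - 11811) + p) = 1/((46330 + 43568)/(14622 - 11811) + 8294) = 1/(89898/2811 + 8294) = 1/(89898*(1/2811) + 8294) = 1/(29966/937 + 8294) = 1/(7801444/937) = 937/7801444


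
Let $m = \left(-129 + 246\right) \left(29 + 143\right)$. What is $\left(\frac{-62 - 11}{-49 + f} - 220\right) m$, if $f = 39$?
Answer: $- \frac{21401874}{5} \approx -4.2804 \cdot 10^{6}$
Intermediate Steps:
$m = 20124$ ($m = 117 \cdot 172 = 20124$)
$\left(\frac{-62 - 11}{-49 + f} - 220\right) m = \left(\frac{-62 - 11}{-49 + 39} - 220\right) 20124 = \left(- \frac{73}{-10} - 220\right) 20124 = \left(\left(-73\right) \left(- \frac{1}{10}\right) - 220\right) 20124 = \left(\frac{73}{10} - 220\right) 20124 = \left(- \frac{2127}{10}\right) 20124 = - \frac{21401874}{5}$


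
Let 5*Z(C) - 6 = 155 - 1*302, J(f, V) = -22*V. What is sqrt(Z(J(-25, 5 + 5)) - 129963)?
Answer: 2*I*sqrt(812445)/5 ≈ 360.54*I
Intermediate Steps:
Z(C) = -141/5 (Z(C) = 6/5 + (155 - 1*302)/5 = 6/5 + (155 - 302)/5 = 6/5 + (1/5)*(-147) = 6/5 - 147/5 = -141/5)
sqrt(Z(J(-25, 5 + 5)) - 129963) = sqrt(-141/5 - 129963) = sqrt(-649956/5) = 2*I*sqrt(812445)/5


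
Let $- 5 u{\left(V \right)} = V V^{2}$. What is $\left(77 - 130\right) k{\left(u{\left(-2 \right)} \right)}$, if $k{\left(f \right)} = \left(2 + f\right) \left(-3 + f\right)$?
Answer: $\frac{6678}{25} \approx 267.12$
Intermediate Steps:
$u{\left(V \right)} = - \frac{V^{3}}{5}$ ($u{\left(V \right)} = - \frac{V V^{2}}{5} = - \frac{V^{3}}{5}$)
$k{\left(f \right)} = \left(-3 + f\right) \left(2 + f\right)$
$\left(77 - 130\right) k{\left(u{\left(-2 \right)} \right)} = \left(77 - 130\right) \left(-6 + \left(- \frac{\left(-2\right)^{3}}{5}\right)^{2} - - \frac{\left(-2\right)^{3}}{5}\right) = - 53 \left(-6 + \left(\left(- \frac{1}{5}\right) \left(-8\right)\right)^{2} - \left(- \frac{1}{5}\right) \left(-8\right)\right) = - 53 \left(-6 + \left(\frac{8}{5}\right)^{2} - \frac{8}{5}\right) = - 53 \left(-6 + \frac{64}{25} - \frac{8}{5}\right) = \left(-53\right) \left(- \frac{126}{25}\right) = \frac{6678}{25}$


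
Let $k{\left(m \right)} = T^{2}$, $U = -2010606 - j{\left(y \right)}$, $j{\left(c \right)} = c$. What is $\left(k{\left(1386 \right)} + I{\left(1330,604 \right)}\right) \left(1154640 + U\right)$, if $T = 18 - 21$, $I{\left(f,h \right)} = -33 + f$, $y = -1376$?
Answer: $-1116094540$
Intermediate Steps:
$U = -2009230$ ($U = -2010606 - -1376 = -2010606 + 1376 = -2009230$)
$T = -3$
$k{\left(m \right)} = 9$ ($k{\left(m \right)} = \left(-3\right)^{2} = 9$)
$\left(k{\left(1386 \right)} + I{\left(1330,604 \right)}\right) \left(1154640 + U\right) = \left(9 + \left(-33 + 1330\right)\right) \left(1154640 - 2009230\right) = \left(9 + 1297\right) \left(-854590\right) = 1306 \left(-854590\right) = -1116094540$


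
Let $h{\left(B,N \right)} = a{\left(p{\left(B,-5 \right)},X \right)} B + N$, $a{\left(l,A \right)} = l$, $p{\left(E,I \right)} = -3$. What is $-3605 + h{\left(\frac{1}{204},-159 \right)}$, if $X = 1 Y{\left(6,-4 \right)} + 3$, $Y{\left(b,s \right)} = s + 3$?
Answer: $- \frac{255953}{68} \approx -3764.0$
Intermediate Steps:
$Y{\left(b,s \right)} = 3 + s$
$X = 2$ ($X = 1 \left(3 - 4\right) + 3 = 1 \left(-1\right) + 3 = -1 + 3 = 2$)
$h{\left(B,N \right)} = N - 3 B$ ($h{\left(B,N \right)} = - 3 B + N = N - 3 B$)
$-3605 + h{\left(\frac{1}{204},-159 \right)} = -3605 - \left(159 + \frac{3}{204}\right) = -3605 - \frac{10813}{68} = - \frac{255953}{68}$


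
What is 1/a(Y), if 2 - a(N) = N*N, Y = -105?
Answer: -1/11023 ≈ -9.0719e-5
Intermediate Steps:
a(N) = 2 - N² (a(N) = 2 - N*N = 2 - N²)
1/a(Y) = 1/(2 - 1*(-105)²) = 1/(2 - 1*11025) = 1/(2 - 11025) = 1/(-11023) = -1/11023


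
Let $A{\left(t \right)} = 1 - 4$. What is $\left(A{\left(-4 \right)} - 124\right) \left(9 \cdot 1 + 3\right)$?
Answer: $-1524$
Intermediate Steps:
$A{\left(t \right)} = -3$ ($A{\left(t \right)} = 1 - 4 = -3$)
$\left(A{\left(-4 \right)} - 124\right) \left(9 \cdot 1 + 3\right) = \left(-3 - 124\right) \left(9 \cdot 1 + 3\right) = - 127 \left(9 + 3\right) = \left(-127\right) 12 = -1524$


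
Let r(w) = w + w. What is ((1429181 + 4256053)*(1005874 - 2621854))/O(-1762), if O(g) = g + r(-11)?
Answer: 1148403054915/223 ≈ 5.1498e+9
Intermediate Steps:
r(w) = 2*w
O(g) = -22 + g (O(g) = g + 2*(-11) = g - 22 = -22 + g)
((1429181 + 4256053)*(1005874 - 2621854))/O(-1762) = ((1429181 + 4256053)*(1005874 - 2621854))/(-22 - 1762) = (5685234*(-1615980))/(-1784) = -9187224439320*(-1/1784) = 1148403054915/223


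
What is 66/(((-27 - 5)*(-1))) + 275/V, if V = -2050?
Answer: 1265/656 ≈ 1.9284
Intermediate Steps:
66/(((-27 - 5)*(-1))) + 275/V = 66/(((-27 - 5)*(-1))) + 275/(-2050) = 66/((-32*(-1))) + 275*(-1/2050) = 66/32 - 11/82 = 66*(1/32) - 11/82 = 33/16 - 11/82 = 1265/656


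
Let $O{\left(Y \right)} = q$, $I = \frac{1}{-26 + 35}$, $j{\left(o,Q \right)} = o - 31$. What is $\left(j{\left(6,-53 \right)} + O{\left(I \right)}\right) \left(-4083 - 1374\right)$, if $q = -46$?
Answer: $387447$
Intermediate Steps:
$j{\left(o,Q \right)} = -31 + o$
$I = \frac{1}{9} \approx 0.11111$
$O{\left(Y \right)} = -46$
$\left(j{\left(6,-53 \right)} + O{\left(I \right)}\right) \left(-4083 - 1374\right) = \left(\left(-31 + 6\right) - 46\right) \left(-4083 - 1374\right) = \left(-25 - 46\right) \left(-4083 - 1374\right) = \left(-71\right) \left(-5457\right) = 387447$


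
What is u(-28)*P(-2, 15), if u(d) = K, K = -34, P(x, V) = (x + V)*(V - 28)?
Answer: 5746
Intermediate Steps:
P(x, V) = (-28 + V)*(V + x) (P(x, V) = (V + x)*(-28 + V) = (-28 + V)*(V + x))
u(d) = -34
u(-28)*P(-2, 15) = -34*(15² - 28*15 - 28*(-2) + 15*(-2)) = -34*(225 - 420 + 56 - 30) = -34*(-169) = 5746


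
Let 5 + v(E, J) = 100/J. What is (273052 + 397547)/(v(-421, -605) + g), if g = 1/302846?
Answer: -1445510305602/11134037 ≈ -1.2983e+5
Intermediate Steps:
v(E, J) = -5 + 100/J
g = 1/302846 ≈ 3.3020e-6
(273052 + 397547)/(v(-421, -605) + g) = (273052 + 397547)/((-5 + 100/(-605)) + 1/302846) = 670599/((-5 + 100*(-1/605)) + 1/302846) = 670599/((-5 - 20/121) + 1/302846) = 670599/(-625/121 + 1/302846) = 670599/(-189278629/36644366) = 670599*(-36644366/189278629) = -1445510305602/11134037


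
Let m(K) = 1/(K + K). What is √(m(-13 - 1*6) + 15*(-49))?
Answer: I*√1061378/38 ≈ 27.111*I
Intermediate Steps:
m(K) = 1/(2*K)
√(m(-13 - 1*6) + 15*(-49)) = √(1/(2*(-13 - 1*6)) + 15*(-49)) = √(1/(2*(-13 - 6)) - 735) = √((½)/(-19) - 735) = √((½)*(-1/19) - 735) = √(-1/38 - 735) = √(-27931/38) = I*√1061378/38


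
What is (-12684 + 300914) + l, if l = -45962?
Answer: 242268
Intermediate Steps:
(-12684 + 300914) + l = (-12684 + 300914) - 45962 = 288230 - 45962 = 242268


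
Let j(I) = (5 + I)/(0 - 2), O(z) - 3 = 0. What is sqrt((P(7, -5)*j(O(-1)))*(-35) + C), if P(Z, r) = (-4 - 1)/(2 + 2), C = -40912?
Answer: I*sqrt(41087) ≈ 202.7*I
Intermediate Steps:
O(z) = 3 (O(z) = 3 + 0 = 3)
j(I) = -5/2 - I/2 (j(I) = (5 + I)/(-2) = (5 + I)*(-1/2) = -5/2 - I/2)
P(Z, r) = -5/4
sqrt((P(7, -5)*j(O(-1)))*(-35) + C) = sqrt(-5*(-5/2 - 1/2*3)/4*(-35) - 40912) = sqrt(-5*(-5/2 - 3/2)/4*(-35) - 40912) = sqrt(-5/4*(-4)*(-35) - 40912) = sqrt(5*(-35) - 40912) = sqrt(-175 - 40912) = sqrt(-41087) = I*sqrt(41087)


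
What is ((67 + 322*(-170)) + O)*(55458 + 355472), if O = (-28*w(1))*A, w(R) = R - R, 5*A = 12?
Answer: -22466775890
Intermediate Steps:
A = 12/5 (A = (⅕)*12 = 12/5 ≈ 2.4000)
w(R) = 0
O = 0 (O = -28*0*(12/5) = 0*(12/5) = 0)
((67 + 322*(-170)) + O)*(55458 + 355472) = ((67 + 322*(-170)) + 0)*(55458 + 355472) = ((67 - 54740) + 0)*410930 = (-54673 + 0)*410930 = -54673*410930 = -22466775890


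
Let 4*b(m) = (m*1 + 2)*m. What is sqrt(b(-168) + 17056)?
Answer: 2*sqrt(6007) ≈ 155.01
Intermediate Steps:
b(m) = m*(2 + m)/4 (b(m) = ((m*1 + 2)*m)/4 = ((m + 2)*m)/4 = ((2 + m)*m)/4 = (m*(2 + m))/4 = m*(2 + m)/4)
sqrt(b(-168) + 17056) = sqrt((1/4)*(-168)*(2 - 168) + 17056) = sqrt((1/4)*(-168)*(-166) + 17056) = sqrt(6972 + 17056) = sqrt(24028) = 2*sqrt(6007)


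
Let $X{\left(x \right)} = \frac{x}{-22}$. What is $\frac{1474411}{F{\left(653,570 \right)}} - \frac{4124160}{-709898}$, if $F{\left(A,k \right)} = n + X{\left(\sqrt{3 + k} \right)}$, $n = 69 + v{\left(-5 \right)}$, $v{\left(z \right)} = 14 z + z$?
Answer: $- \frac{506582224614392}{1993748533} + \frac{32437042 \sqrt{573}}{16851} \approx -2.0801 \cdot 10^{5}$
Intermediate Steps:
$X{\left(x \right)} = - \frac{x}{22}$ ($X{\left(x \right)} = x \left(- \frac{1}{22}\right) = - \frac{x}{22}$)
$v{\left(z \right)} = 15 z$
$n = -6$ ($n = 69 + 15 \left(-5\right) = 69 - 75 = -6$)
$F{\left(A,k \right)} = -6 - \frac{\sqrt{3 + k}}{22}$
$\frac{1474411}{F{\left(653,570 \right)}} - \frac{4124160}{-709898} = \frac{1474411}{-6 - \frac{\sqrt{3 + 570}}{22}} - \frac{4124160}{-709898} = \frac{1474411}{-6 - \frac{\sqrt{573}}{22}} - - \frac{2062080}{354949} = \frac{1474411}{-6 - \frac{\sqrt{573}}{22}} + \frac{2062080}{354949} = \frac{2062080}{354949} + \frac{1474411}{-6 - \frac{\sqrt{573}}{22}}$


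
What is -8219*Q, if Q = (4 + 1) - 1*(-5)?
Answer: -82190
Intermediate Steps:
Q = 10 (Q = 5 + 5 = 10)
-8219*Q = -8219*10 = -82190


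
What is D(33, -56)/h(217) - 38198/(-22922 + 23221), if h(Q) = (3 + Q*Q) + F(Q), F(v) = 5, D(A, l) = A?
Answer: -599667113/4694001 ≈ -127.75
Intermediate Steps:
h(Q) = 8 + Q**2 (h(Q) = (3 + Q*Q) + 5 = (3 + Q**2) + 5 = 8 + Q**2)
D(33, -56)/h(217) - 38198/(-22922 + 23221) = 33/(8 + 217**2) - 38198/(-22922 + 23221) = 33/(8 + 47089) - 38198/299 = 33/47097 - 38198*1/299 = 33*(1/47097) - 38198/299 = 11/15699 - 38198/299 = -599667113/4694001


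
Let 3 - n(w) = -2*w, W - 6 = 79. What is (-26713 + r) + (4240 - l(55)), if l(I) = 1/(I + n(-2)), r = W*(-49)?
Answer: -1438453/54 ≈ -26638.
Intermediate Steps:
W = 85 (W = 6 + 79 = 85)
n(w) = 3 + 2*w (n(w) = 3 - (-2)*w = 3 + 2*w)
r = -4165 (r = 85*(-49) = -4165)
l(I) = 1/(-1 + I) (l(I) = 1/(I + (3 + 2*(-2))) = 1/(I + (3 - 4)) = 1/(I - 1) = 1/(-1 + I))
(-26713 + r) + (4240 - l(55)) = (-26713 - 4165) + (4240 - 1/(-1 + 55)) = -30878 + (4240 - 1/54) = -30878 + 228959/54 = -1438453/54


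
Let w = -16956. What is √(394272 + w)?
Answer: 6*√10481 ≈ 614.26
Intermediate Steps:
√(394272 + w) = √(394272 - 16956) = √377316 = 6*√10481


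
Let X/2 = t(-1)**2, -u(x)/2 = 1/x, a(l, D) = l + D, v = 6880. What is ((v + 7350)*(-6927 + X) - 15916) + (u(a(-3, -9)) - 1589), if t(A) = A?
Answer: -591361529/6 ≈ -9.8560e+7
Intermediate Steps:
a(l, D) = D + l
u(x) = -2/x
X = 2 (X = 2*(-1)**2 = 2*1 = 2)
((v + 7350)*(-6927 + X) - 15916) + (u(a(-3, -9)) - 1589) = ((6880 + 7350)*(-6927 + 2) - 15916) + (-2/(-9 - 3) - 1589) = (14230*(-6925) - 15916) + (-2/(-12) - 1589) = (-98542750 - 15916) + (-2*(-1/12) - 1589) = -98558666 + (1/6 - 1589) = -98558666 - 9533/6 = -591361529/6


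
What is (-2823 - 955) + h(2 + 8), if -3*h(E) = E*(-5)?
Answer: -11284/3 ≈ -3761.3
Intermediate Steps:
h(E) = 5*E/3 (h(E) = -E*(-5)/3 = -(-5)*E/3 = 5*E/3)
(-2823 - 955) + h(2 + 8) = (-2823 - 955) + 5*(2 + 8)/3 = -3778 + (5/3)*10 = -3778 + 50/3 = -11284/3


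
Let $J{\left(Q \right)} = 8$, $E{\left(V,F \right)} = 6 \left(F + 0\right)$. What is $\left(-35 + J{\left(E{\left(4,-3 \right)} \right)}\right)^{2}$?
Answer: $729$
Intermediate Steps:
$E{\left(V,F \right)} = 6 F$
$\left(-35 + J{\left(E{\left(4,-3 \right)} \right)}\right)^{2} = \left(-35 + 8\right)^{2} = \left(-27\right)^{2} = 729$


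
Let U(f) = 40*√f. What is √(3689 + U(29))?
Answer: √(3689 + 40*√29) ≈ 62.485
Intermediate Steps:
√(3689 + U(29)) = √(3689 + 40*√29)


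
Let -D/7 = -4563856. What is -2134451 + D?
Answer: 29812541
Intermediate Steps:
D = 31946992 (D = -7*(-4563856) = 31946992)
-2134451 + D = -2134451 + 31946992 = 29812541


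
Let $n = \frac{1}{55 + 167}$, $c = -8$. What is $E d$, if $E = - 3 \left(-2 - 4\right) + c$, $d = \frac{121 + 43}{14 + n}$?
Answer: $\frac{364080}{3109} \approx 117.11$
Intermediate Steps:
$n = \frac{1}{222} \approx 0.0045045$
$d = \frac{36408}{3109}$ ($d = \frac{121 + 43}{14 + \frac{1}{222}} = \frac{164}{\frac{3109}{222}} = 164 \cdot \frac{222}{3109} = \frac{36408}{3109} \approx 11.711$)
$E = 10$ ($E = - 3 \left(-2 - 4\right) - 8 = \left(-3\right) \left(-6\right) - 8 = 18 - 8 = 10$)
$E d = 10 \cdot \frac{36408}{3109} = \frac{364080}{3109}$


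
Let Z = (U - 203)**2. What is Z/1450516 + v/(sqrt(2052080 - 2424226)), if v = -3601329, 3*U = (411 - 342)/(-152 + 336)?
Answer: 2634129/92833024 + 3601329*I*sqrt(372146)/372146 ≈ 0.028375 + 5903.5*I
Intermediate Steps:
U = 1/8 (U = ((411 - 342)/(-152 + 336))/3 = (69/184)/3 = (69*(1/184))/3 = (1/3)*(3/8) = 1/8 ≈ 0.12500)
Z = 2634129/64 (Z = (1/8 - 203)**2 = (-1623/8)**2 = 2634129/64 ≈ 41158.)
Z/1450516 + v/(sqrt(2052080 - 2424226)) = (2634129/64)/1450516 - 3601329/sqrt(2052080 - 2424226) = (2634129/64)*(1/1450516) - 3601329*(-I*sqrt(372146)/372146) = 2634129/92833024 - 3601329*(-I*sqrt(372146)/372146) = 2634129/92833024 - (-3601329)*I*sqrt(372146)/372146 = 2634129/92833024 + 3601329*I*sqrt(372146)/372146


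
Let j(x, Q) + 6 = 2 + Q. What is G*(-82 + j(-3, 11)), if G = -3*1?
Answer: 225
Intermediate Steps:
j(x, Q) = -4 + Q (j(x, Q) = -6 + (2 + Q) = -4 + Q)
G = -3
G*(-82 + j(-3, 11)) = -3*(-82 + (-4 + 11)) = -3*(-82 + 7) = -3*(-75) = 225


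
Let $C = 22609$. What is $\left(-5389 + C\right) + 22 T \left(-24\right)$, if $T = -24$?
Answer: $29892$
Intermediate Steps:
$\left(-5389 + C\right) + 22 T \left(-24\right) = \left(-5389 + 22609\right) + 22 \left(-24\right) \left(-24\right) = 17220 - -12672 = 17220 + 12672 = 29892$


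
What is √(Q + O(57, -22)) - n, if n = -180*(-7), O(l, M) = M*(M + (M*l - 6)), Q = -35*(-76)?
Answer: -1260 + 4*√1929 ≈ -1084.3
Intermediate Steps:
Q = 2660
O(l, M) = M*(-6 + M + M*l) (O(l, M) = M*(M + (-6 + M*l)) = M*(-6 + M + M*l))
n = 1260
√(Q + O(57, -22)) - n = √(2660 - 22*(-6 - 22 - 22*57)) - 1*1260 = √(2660 - 22*(-6 - 22 - 1254)) - 1260 = √(2660 - 22*(-1282)) - 1260 = √(2660 + 28204) - 1260 = √30864 - 1260 = 4*√1929 - 1260 = -1260 + 4*√1929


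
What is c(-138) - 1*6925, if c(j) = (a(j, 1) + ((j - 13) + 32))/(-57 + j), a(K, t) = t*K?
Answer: -1350118/195 ≈ -6923.7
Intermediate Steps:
a(K, t) = K*t
c(j) = (19 + 2*j)/(-57 + j) (c(j) = (j*1 + ((j - 13) + 32))/(-57 + j) = (j + ((-13 + j) + 32))/(-57 + j) = (j + (19 + j))/(-57 + j) = (19 + 2*j)/(-57 + j))
c(-138) - 1*6925 = (19 + 2*(-138))/(-57 - 138) - 1*6925 = (19 - 276)/(-195) - 6925 = -1/195*(-257) - 6925 = 257/195 - 6925 = -1350118/195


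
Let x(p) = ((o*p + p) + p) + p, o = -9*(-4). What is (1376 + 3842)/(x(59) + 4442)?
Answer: 5218/6743 ≈ 0.77384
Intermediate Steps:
o = 36
x(p) = 39*p (x(p) = ((36*p + p) + p) + p = (37*p + p) + p = 38*p + p = 39*p)
(1376 + 3842)/(x(59) + 4442) = (1376 + 3842)/(39*59 + 4442) = 5218/(2301 + 4442) = 5218/6743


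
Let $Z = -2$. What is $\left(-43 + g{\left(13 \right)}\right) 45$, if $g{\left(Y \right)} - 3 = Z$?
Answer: $-1890$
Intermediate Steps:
$g{\left(Y \right)} = 1$ ($g{\left(Y \right)} = 3 - 2 = 1$)
$\left(-43 + g{\left(13 \right)}\right) 45 = \left(-43 + 1\right) 45 = \left(-42\right) 45 = -1890$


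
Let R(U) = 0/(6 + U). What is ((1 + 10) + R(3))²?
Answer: 121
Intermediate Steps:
R(U) = 0
((1 + 10) + R(3))² = ((1 + 10) + 0)² = (11 + 0)² = 11² = 121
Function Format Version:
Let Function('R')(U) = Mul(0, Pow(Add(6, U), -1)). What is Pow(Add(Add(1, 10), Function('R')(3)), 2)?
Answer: 121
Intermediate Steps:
Function('R')(U) = 0
Pow(Add(Add(1, 10), Function('R')(3)), 2) = Pow(Add(Add(1, 10), 0), 2) = Pow(Add(11, 0), 2) = Pow(11, 2) = 121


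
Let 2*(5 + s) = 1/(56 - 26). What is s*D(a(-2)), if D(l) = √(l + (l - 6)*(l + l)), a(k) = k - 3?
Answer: -299*√105/60 ≈ -51.064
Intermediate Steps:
a(k) = -3 + k
D(l) = √(l + 2*l*(-6 + l)) (D(l) = √(l + (-6 + l)*(2*l)) = √(l + 2*l*(-6 + l)))
s = -299/60 (s = -5 + 1/(2*(56 - 26)) = -5 + (½)/30 = -5 + (½)*(1/30) = -5 + 1/60 = -299/60 ≈ -4.9833)
s*D(a(-2)) = -299*√5*√(11 - 2*(-3 - 2))/60 = -299*√105/60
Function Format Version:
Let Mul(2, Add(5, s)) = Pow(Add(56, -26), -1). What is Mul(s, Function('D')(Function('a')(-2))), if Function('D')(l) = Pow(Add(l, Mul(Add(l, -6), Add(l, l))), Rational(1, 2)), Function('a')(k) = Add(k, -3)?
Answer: Mul(Rational(-299, 60), Pow(105, Rational(1, 2))) ≈ -51.064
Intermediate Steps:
Function('a')(k) = Add(-3, k)
Function('D')(l) = Pow(Add(l, Mul(2, l, Add(-6, l))), Rational(1, 2)) (Function('D')(l) = Pow(Add(l, Mul(Add(-6, l), Mul(2, l))), Rational(1, 2)) = Pow(Add(l, Mul(2, l, Add(-6, l))), Rational(1, 2)))
s = Rational(-299, 60) (s = Add(-5, Mul(Rational(1, 2), Pow(Add(56, -26), -1))) = Add(-5, Mul(Rational(1, 2), Pow(30, -1))) = Add(-5, Mul(Rational(1, 2), Rational(1, 30))) = Add(-5, Rational(1, 60)) = Rational(-299, 60) ≈ -4.9833)
Mul(s, Function('D')(Function('a')(-2))) = Mul(Rational(-299, 60), Pow(Mul(Add(-3, -2), Add(-11, Mul(2, Add(-3, -2)))), Rational(1, 2))) = Mul(Rational(-299, 60), Pow(Mul(-5, Add(-11, Mul(2, -5))), Rational(1, 2))) = Mul(Rational(-299, 60), Pow(Mul(-5, Add(-11, -10)), Rational(1, 2))) = Mul(Rational(-299, 60), Pow(Mul(-5, -21), Rational(1, 2))) = Mul(Rational(-299, 60), Pow(105, Rational(1, 2)))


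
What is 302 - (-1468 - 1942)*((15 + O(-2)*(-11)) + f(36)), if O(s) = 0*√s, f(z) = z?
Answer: 174212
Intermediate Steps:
O(s) = 0
302 - (-1468 - 1942)*((15 + O(-2)*(-11)) + f(36)) = 302 - (-1468 - 1942)*((15 + 0*(-11)) + 36) = 302 - (-3410)*((15 + 0) + 36) = 302 - (-3410)*(15 + 36) = 302 - (-3410)*51 = 302 - 1*(-173910) = 302 + 173910 = 174212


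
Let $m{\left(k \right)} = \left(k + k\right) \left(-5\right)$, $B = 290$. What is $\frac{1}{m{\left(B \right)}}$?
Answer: $- \frac{1}{2900} \approx -0.00034483$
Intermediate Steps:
$m{\left(k \right)} = - 10 k$ ($m{\left(k \right)} = 2 k \left(-5\right) = - 10 k$)
$\frac{1}{m{\left(B \right)}} = \frac{1}{\left(-10\right) 290} = \frac{1}{-2900} = - \frac{1}{2900}$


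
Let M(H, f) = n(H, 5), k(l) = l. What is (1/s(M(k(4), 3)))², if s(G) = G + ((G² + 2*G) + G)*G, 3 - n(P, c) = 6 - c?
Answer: 1/484 ≈ 0.0020661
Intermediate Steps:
n(P, c) = -3 + c (n(P, c) = 3 - (6 - c) = 3 + (-6 + c) = -3 + c)
M(H, f) = 2 (M(H, f) = -3 + 5 = 2)
s(G) = G + G*(G² + 3*G) (s(G) = G + (G² + 3*G)*G = G + G*(G² + 3*G))
(1/s(M(k(4), 3)))² = (1/(2*(1 + 2² + 3*2)))² = (1/(2*(1 + 4 + 6)))² = (1/(2*11))² = (1/22)² = 1/484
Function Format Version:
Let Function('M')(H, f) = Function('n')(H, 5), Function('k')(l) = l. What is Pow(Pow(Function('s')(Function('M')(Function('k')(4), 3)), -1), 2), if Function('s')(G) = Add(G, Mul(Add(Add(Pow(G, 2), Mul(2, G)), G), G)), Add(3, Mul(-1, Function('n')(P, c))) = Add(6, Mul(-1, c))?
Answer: Rational(1, 484) ≈ 0.0020661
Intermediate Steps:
Function('n')(P, c) = Add(-3, c) (Function('n')(P, c) = Add(3, Mul(-1, Add(6, Mul(-1, c)))) = Add(3, Add(-6, c)) = Add(-3, c))
Function('M')(H, f) = 2 (Function('M')(H, f) = Add(-3, 5) = 2)
Function('s')(G) = Add(G, Mul(G, Add(Pow(G, 2), Mul(3, G)))) (Function('s')(G) = Add(G, Mul(Add(Pow(G, 2), Mul(3, G)), G)) = Add(G, Mul(G, Add(Pow(G, 2), Mul(3, G)))))
Pow(Pow(Function('s')(Function('M')(Function('k')(4), 3)), -1), 2) = Pow(Pow(Mul(2, Add(1, Pow(2, 2), Mul(3, 2))), -1), 2) = Pow(Pow(Mul(2, Add(1, 4, 6)), -1), 2) = Pow(Pow(Mul(2, 11), -1), 2) = Pow(Pow(22, -1), 2) = Pow(Rational(1, 22), 2) = Rational(1, 484)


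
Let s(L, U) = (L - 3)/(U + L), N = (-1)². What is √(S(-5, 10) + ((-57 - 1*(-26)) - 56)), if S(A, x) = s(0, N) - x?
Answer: 10*I ≈ 10.0*I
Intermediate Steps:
N = 1
s(L, U) = (-3 + L)/(L + U)
S(A, x) = -3 - x (S(A, x) = (-3 + 0)/(0 + 1) - x = -3/1 - x = 1*(-3) - x = -3 - x)
√(S(-5, 10) + ((-57 - 1*(-26)) - 56)) = √((-3 - 1*10) + ((-57 - 1*(-26)) - 56)) = √((-3 - 10) + ((-57 + 26) - 56)) = √(-13 + (-31 - 56)) = √(-13 - 87) = √(-100) = 10*I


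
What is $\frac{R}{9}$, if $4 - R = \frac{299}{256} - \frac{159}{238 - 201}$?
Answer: $\frac{67529}{85248} \approx 0.79215$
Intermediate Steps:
$R = \frac{67529}{9472}$ ($R = 4 - \left(\frac{299}{256} - \frac{159}{238 - 201}\right) = 4 - \left(299 \cdot \frac{1}{256} - \frac{159}{37}\right) = 4 - \left(\frac{299}{256} - \frac{159}{37}\right) = 4 - - \frac{29641}{9472} = 4 + \frac{29641}{9472} = \frac{67529}{9472} \approx 7.1293$)
$\frac{R}{9} = \frac{1}{9} \cdot \frac{67529}{9472} = \frac{67529}{85248}$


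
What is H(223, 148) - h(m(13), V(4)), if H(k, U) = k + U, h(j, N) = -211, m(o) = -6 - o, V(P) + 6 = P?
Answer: 582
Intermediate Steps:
V(P) = -6 + P
H(k, U) = U + k
H(223, 148) - h(m(13), V(4)) = (148 + 223) - 1*(-211) = 371 + 211 = 582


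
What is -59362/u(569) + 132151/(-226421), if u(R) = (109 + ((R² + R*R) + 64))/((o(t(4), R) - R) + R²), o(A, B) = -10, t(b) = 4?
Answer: -4343911318607109/146651749595 ≈ -29621.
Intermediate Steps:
u(R) = (173 + 2*R²)/(-10 + R² - R) (u(R) = (109 + ((R² + R*R) + 64))/((-10 - R) + R²) = (109 + ((R² + R²) + 64))/(-10 + R² - R) = (109 + (2*R² + 64))/(-10 + R² - R) = (109 + (64 + 2*R²))/(-10 + R² - R) = (173 + 2*R²)/(-10 + R² - R))
-59362/u(569) + 132151/(-226421) = -59362*(-10 + 569² - 1*569)/(173 + 2*569²) + 132151/(-226421) = -59362*(-10 + 323761 - 569)/(173 + 2*323761) + 132151*(-1/226421) = -59362*323182/(173 + 647522) - 132151/226421 = -59362/((1/323182)*647695) - 132151/226421 = -59362/647695/323182 - 132151/226421 = -59362*323182/647695 - 132151/226421 = -19184729884/647695 - 132151/226421 = -4343911318607109/146651749595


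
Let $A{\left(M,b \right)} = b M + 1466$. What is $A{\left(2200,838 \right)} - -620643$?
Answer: $2465709$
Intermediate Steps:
$A{\left(M,b \right)} = 1466 + M b$ ($A{\left(M,b \right)} = M b + 1466 = 1466 + M b$)
$A{\left(2200,838 \right)} - -620643 = \left(1466 + 2200 \cdot 838\right) - -620643 = \left(1466 + 1843600\right) + 620643 = 1845066 + 620643 = 2465709$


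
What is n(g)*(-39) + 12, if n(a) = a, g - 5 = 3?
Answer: -300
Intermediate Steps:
g = 8 (g = 5 + 3 = 8)
n(g)*(-39) + 12 = 8*(-39) + 12 = -312 + 12 = -300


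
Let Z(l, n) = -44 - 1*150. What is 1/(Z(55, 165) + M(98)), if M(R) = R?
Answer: -1/96 ≈ -0.010417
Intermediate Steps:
Z(l, n) = -194 (Z(l, n) = -44 - 150 = -194)
1/(Z(55, 165) + M(98)) = 1/(-194 + 98) = 1/(-96) = -1/96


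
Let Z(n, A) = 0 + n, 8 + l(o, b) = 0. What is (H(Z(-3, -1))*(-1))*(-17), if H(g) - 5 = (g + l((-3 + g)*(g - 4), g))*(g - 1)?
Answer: 833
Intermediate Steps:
l(o, b) = -8 (l(o, b) = -8 + 0 = -8)
Z(n, A) = n
H(g) = 5 + (-1 + g)*(-8 + g) (H(g) = 5 + (g - 8)*(g - 1) = 5 + (-8 + g)*(-1 + g) = 5 + (-1 + g)*(-8 + g))
(H(Z(-3, -1))*(-1))*(-17) = ((13 + (-3)² - 9*(-3))*(-1))*(-17) = ((13 + 9 + 27)*(-1))*(-17) = (49*(-1))*(-17) = -49*(-17) = 833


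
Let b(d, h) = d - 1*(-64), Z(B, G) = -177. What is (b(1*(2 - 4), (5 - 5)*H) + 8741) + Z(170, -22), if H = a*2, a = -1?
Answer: 8626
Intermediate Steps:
H = -2 (H = -1*2 = -2)
b(d, h) = 64 + d (b(d, h) = d + 64 = 64 + d)
(b(1*(2 - 4), (5 - 5)*H) + 8741) + Z(170, -22) = ((64 + 1*(2 - 4)) + 8741) - 177 = ((64 + 1*(-2)) + 8741) - 177 = ((64 - 2) + 8741) - 177 = (62 + 8741) - 177 = 8803 - 177 = 8626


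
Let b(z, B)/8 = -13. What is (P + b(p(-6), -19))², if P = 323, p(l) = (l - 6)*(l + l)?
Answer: 47961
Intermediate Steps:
p(l) = 2*l*(-6 + l) (p(l) = (-6 + l)*(2*l) = 2*l*(-6 + l))
b(z, B) = -104 (b(z, B) = 8*(-13) = -104)
(P + b(p(-6), -19))² = (323 - 104)² = 219² = 47961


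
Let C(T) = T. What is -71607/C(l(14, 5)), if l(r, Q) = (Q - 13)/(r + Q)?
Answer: 1360533/8 ≈ 1.7007e+5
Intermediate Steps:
l(r, Q) = (-13 + Q)/(Q + r)
-71607/C(l(14, 5)) = -71607*(5 + 14)/(-13 + 5) = -71607/(-8/19) = -71607*(-19/8) = 1360533/8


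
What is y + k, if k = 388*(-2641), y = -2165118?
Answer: -3189826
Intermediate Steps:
k = -1024708
y + k = -2165118 - 1024708 = -3189826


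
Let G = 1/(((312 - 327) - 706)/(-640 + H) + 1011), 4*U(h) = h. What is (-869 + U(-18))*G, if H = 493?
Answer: -36687/42668 ≈ -0.85983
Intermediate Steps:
U(h) = h/4
G = 21/21334 (G = 1/(((312 - 327) - 706)/(-640 + 493) + 1011) = 1/((-15 - 706)/(-147) + 1011) = 1/(-721*(-1/147) + 1011) = 1/(103/21 + 1011) = 1/(21334/21) = 21/21334 ≈ 0.00098434)
(-869 + U(-18))*G = (-869 + (¼)*(-18))*(21/21334) = (-869 - 9/2)*(21/21334) = -1747/2*21/21334 = -36687/42668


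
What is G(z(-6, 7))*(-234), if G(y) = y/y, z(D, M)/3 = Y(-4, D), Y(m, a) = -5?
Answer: -234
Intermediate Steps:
z(D, M) = -15 (z(D, M) = 3*(-5) = -15)
G(y) = 1
G(z(-6, 7))*(-234) = 1*(-234) = -234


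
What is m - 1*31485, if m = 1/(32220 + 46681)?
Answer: -2484197984/78901 ≈ -31485.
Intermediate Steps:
m = 1/78901 ≈ 1.2674e-5
m - 1*31485 = 1/78901 - 1*31485 = 1/78901 - 31485 = -2484197984/78901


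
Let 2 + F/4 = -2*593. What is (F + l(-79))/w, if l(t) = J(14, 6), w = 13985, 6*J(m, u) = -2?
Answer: -14257/41955 ≈ -0.33982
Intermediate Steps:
J(m, u) = -1/3 (J(m, u) = (1/6)*(-2) = -1/3)
F = -4752 (F = -8 + 4*(-2*593) = -8 + 4*(-1186) = -8 - 4744 = -4752)
l(t) = -1/3
(F + l(-79))/w = (-4752 - 1/3)/13985 = -14257/3*1/13985 = -14257/41955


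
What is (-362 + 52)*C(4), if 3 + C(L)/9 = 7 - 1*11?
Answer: 19530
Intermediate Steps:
C(L) = -63 (C(L) = -27 + 9*(7 - 1*11) = -27 + 9*(7 - 11) = -27 + 9*(-4) = -27 - 36 = -63)
(-362 + 52)*C(4) = (-362 + 52)*(-63) = -310*(-63) = 19530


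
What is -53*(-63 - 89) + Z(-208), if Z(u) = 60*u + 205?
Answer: -4219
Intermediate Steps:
Z(u) = 205 + 60*u
-53*(-63 - 89) + Z(-208) = -53*(-63 - 89) + (205 + 60*(-208)) = -53*(-152) + (205 - 12480) = 8056 - 12275 = -4219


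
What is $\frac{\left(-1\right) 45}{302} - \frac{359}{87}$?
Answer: $- \frac{112333}{26274} \approx -4.2754$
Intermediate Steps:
$\frac{\left(-1\right) 45}{302} - \frac{359}{87} = \left(-45\right) \frac{1}{302} - \frac{359}{87} = - \frac{45}{302} - \frac{359}{87} = - \frac{112333}{26274}$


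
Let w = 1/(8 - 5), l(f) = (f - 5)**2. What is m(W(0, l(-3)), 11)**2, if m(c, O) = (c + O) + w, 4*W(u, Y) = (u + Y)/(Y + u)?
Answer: 19321/144 ≈ 134.17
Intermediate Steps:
l(f) = (-5 + f)**2
w = 1/3 ≈ 0.33333
W(u, Y) = 1/4 (W(u, Y) = ((u + Y)/(Y + u))/4 = ((Y + u)/(Y + u))/4 = (1/4)*1 = 1/4)
m(c, O) = 1/3 + O + c (m(c, O) = (c + O) + 1/3 = (O + c) + 1/3 = 1/3 + O + c)
m(W(0, l(-3)), 11)**2 = (1/3 + 11 + 1/4)**2 = (139/12)**2 = 19321/144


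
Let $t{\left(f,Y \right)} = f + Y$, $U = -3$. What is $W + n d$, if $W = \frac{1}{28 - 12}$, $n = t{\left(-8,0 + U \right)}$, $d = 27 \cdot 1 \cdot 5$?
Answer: $- \frac{23759}{16} \approx -1484.9$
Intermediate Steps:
$t{\left(f,Y \right)} = Y + f$
$d = 135$ ($d = 27 \cdot 5 = 135$)
$n = -11$ ($n = \left(0 - 3\right) - 8 = -3 - 8 = -11$)
$W = \frac{1}{16}$ ($W = \frac{1}{28 - 12} = \frac{1}{16} \approx 0.0625$)
$W + n d = \frac{1}{16} - 1485 = - \frac{23759}{16}$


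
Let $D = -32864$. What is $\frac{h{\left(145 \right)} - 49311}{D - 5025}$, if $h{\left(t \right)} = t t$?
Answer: $\frac{28286}{37889} \approx 0.74655$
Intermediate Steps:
$h{\left(t \right)} = t^{2}$
$\frac{h{\left(145 \right)} - 49311}{D - 5025} = \frac{145^{2} - 49311}{-32864 - 5025} = \frac{21025 - 49311}{-37889} = \left(-28286\right) \left(- \frac{1}{37889}\right) = \frac{28286}{37889}$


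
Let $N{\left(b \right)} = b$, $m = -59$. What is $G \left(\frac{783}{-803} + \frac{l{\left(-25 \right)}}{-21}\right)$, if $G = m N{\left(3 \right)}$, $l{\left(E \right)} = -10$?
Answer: $\frac{496367}{5621} \approx 88.306$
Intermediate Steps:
$G = -177$ ($G = \left(-59\right) 3 = -177$)
$G \left(\frac{783}{-803} + \frac{l{\left(-25 \right)}}{-21}\right) = - 177 \left(\frac{783}{-803} - \frac{10}{-21}\right) = - 177 \left(783 \left(- \frac{1}{803}\right) - - \frac{10}{21}\right) = - 177 \left(- \frac{783}{803} + \frac{10}{21}\right) = \left(-177\right) \left(- \frac{8413}{16863}\right) = \frac{496367}{5621}$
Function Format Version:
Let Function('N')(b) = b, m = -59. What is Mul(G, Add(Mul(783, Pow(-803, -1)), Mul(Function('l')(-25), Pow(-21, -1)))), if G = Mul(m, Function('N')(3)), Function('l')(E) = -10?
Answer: Rational(496367, 5621) ≈ 88.306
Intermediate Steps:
G = -177 (G = Mul(-59, 3) = -177)
Mul(G, Add(Mul(783, Pow(-803, -1)), Mul(Function('l')(-25), Pow(-21, -1)))) = Mul(-177, Add(Mul(783, Pow(-803, -1)), Mul(-10, Pow(-21, -1)))) = Mul(-177, Add(Mul(783, Rational(-1, 803)), Mul(-10, Rational(-1, 21)))) = Mul(-177, Add(Rational(-783, 803), Rational(10, 21))) = Mul(-177, Rational(-8413, 16863)) = Rational(496367, 5621)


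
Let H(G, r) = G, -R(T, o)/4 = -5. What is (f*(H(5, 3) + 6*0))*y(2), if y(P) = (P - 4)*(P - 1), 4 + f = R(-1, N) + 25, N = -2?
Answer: -410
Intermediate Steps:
R(T, o) = 20 (R(T, o) = -4*(-5) = 20)
f = 41 (f = -4 + (20 + 25) = -4 + 45 = 41)
y(P) = (-1 + P)*(-4 + P) (y(P) = (-4 + P)*(-1 + P) = (-1 + P)*(-4 + P))
(f*(H(5, 3) + 6*0))*y(2) = (41*(5 + 6*0))*(4 + 2² - 5*2) = (41*(5 + 0))*(4 + 4 - 10) = (41*5)*(-2) = 205*(-2) = -410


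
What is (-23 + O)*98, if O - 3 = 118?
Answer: 9604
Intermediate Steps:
O = 121 (O = 3 + 118 = 121)
(-23 + O)*98 = (-23 + 121)*98 = 98*98 = 9604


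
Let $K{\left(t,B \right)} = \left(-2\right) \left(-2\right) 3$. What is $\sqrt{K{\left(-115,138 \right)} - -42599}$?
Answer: $\sqrt{42611} \approx 206.42$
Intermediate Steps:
$K{\left(t,B \right)} = 12$ ($K{\left(t,B \right)} = 4 \cdot 3 = 12$)
$\sqrt{K{\left(-115,138 \right)} - -42599} = \sqrt{12 - -42599} = \sqrt{12 + 42599} = \sqrt{42611}$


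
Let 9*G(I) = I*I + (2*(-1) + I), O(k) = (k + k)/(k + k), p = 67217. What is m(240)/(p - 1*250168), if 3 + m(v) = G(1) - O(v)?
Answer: 4/182951 ≈ 2.1864e-5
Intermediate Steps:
O(k) = 1 (O(k) = (2*k)/((2*k)) = (2*k)*(1/(2*k)) = 1)
G(I) = -2/9 + I/9 + I**2/9 (G(I) = (I*I + (2*(-1) + I))/9 = (I**2 + (-2 + I))/9 = (-2 + I + I**2)/9 = -2/9 + I/9 + I**2/9)
m(v) = -4 (m(v) = -3 + ((-2/9 + (1/9)*1 + (1/9)*1**2) - 1*1) = -3 + ((-2/9 + 1/9 + (1/9)*1) - 1) = -3 + ((-2/9 + 1/9 + 1/9) - 1) = -3 + (0 - 1) = -3 - 1 = -4)
m(240)/(p - 1*250168) = -4/(67217 - 1*250168) = -4/(67217 - 250168) = -4/(-182951) = -4*(-1/182951) = 4/182951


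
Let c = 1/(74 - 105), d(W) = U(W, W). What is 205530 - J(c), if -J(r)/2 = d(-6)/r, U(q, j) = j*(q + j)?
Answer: 201066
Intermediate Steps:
U(q, j) = j*(j + q)
d(W) = 2*W² (d(W) = W*(W + W) = W*(2*W) = 2*W²)
c = -1/31 (c = 1/(-31) = -1/31 ≈ -0.032258)
J(r) = -144/r (J(r) = -2*2*(-6)²/r = -2*2*36/r = -144/r)
205530 - J(c) = 205530 - (-144)/(-1/31) = 205530 - (-144)*(-31) = 205530 - 1*4464 = 205530 - 4464 = 201066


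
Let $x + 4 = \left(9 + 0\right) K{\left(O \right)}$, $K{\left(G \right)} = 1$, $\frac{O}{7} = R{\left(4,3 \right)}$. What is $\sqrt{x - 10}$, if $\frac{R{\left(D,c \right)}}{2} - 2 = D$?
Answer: $i \sqrt{5} \approx 2.2361 i$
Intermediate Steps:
$R{\left(D,c \right)} = 4 + 2 D$
$O = 84$ ($O = 7 \left(4 + 2 \cdot 4\right) = 7 \left(4 + 8\right) = 7 \cdot 12 = 84$)
$x = 5$ ($x = -4 + \left(9 + 0\right) 1 = -4 + 9 \cdot 1 = -4 + 9 = 5$)
$\sqrt{x - 10} = \sqrt{5 - 10} = \sqrt{-5} = i \sqrt{5}$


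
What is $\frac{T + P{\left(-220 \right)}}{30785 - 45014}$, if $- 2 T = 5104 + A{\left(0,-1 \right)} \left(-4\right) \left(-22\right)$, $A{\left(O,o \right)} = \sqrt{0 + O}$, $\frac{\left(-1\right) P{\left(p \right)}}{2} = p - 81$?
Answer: $\frac{650}{4743} \approx 0.13704$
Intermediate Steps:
$P{\left(p \right)} = 162 - 2 p$ ($P{\left(p \right)} = - 2 \left(p - 81\right) = - 2 \left(-81 + p\right) = 162 - 2 p$)
$A{\left(O,o \right)} = \sqrt{O}$
$T = -2552$ ($T = - \frac{5104 + \sqrt{0} \left(-4\right) \left(-22\right)}{2} = - \frac{5104 + 0 \left(-4\right) \left(-22\right)}{2} = - \frac{5104 + 0 \left(-22\right)}{2} = - \frac{5104 + 0}{2} = \left(- \frac{1}{2}\right) 5104 = -2552$)
$\frac{T + P{\left(-220 \right)}}{30785 - 45014} = \frac{-2552 + \left(162 - -440\right)}{30785 - 45014} = \frac{-2552 + \left(162 + 440\right)}{-14229} = \left(-2552 + 602\right) \left(- \frac{1}{14229}\right) = \left(-1950\right) \left(- \frac{1}{14229}\right) = \frac{650}{4743}$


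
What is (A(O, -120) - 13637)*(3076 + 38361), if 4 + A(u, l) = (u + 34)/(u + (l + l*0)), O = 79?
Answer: -23179609178/41 ≈ -5.6536e+8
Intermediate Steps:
A(u, l) = -4 + (34 + u)/(l + u) (A(u, l) = -4 + (u + 34)/(u + (l + l*0)) = -4 + (34 + u)/(u + (l + 0)) = -4 + (34 + u)/(u + l) = -4 + (34 + u)/(l + u))
(A(O, -120) - 13637)*(3076 + 38361) = ((34 - 4*(-120) - 3*79)/(-120 + 79) - 13637)*(3076 + 38361) = ((34 + 480 - 237)/(-41) - 13637)*41437 = (-1/41*277 - 13637)*41437 = (-277/41 - 13637)*41437 = -559394/41*41437 = -23179609178/41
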